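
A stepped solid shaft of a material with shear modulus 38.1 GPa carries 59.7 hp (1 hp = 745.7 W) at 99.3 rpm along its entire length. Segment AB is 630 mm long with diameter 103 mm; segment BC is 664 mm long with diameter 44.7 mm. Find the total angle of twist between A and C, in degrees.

11.3°

ω = 2π·99.3/60 = 10.40 rad/s, so T = P/ω = 59.7×745.7 / 10.40 = 4281 N·m.
J_AB = π(0.103)⁴/32 = 1.10×10^-5 m⁴; J_BC = π(0.0447)⁴/32 = 3.92×10^-7 m⁴.
θ = (T/G)·Σ L_i/J_i = (4281/38.1×10⁹)·(0.630/1.10×10^-5 + 0.664/3.92×10^-7) = 0.1968 rad.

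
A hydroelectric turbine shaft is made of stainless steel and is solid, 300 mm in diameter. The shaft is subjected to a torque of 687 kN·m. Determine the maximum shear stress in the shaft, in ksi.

J = πd⁴/32 = π(0.300)⁴/32 = 7.952×10^-4 m⁴.
τ_max = T·r/J = 687000 × 0.150 / 7.952×10^-4 = 1.296×10^8 Pa.

18.8 ksi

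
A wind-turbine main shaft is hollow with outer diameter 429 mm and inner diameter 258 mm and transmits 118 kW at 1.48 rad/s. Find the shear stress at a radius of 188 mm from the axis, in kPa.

5190 kPa

ω = 1.48 rad/s, so T = P/ω = 118×10³ / 1.480 = 79730 N·m.
J = π(d_o⁴ − d_i⁴)/32 = π(0.429⁴ − 0.258⁴)/32 = 2.890×10^-3 m⁴.
Shear stress varies linearly with radius: τ = T·r/J = 79730 × 0.188 / 2.890×10^-3 = 5.186×10^6 Pa.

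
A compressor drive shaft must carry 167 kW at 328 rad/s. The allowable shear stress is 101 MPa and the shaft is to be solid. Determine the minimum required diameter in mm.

29.5 mm

ω = 328 rad/s, so T = P/ω = 167×10³ / 328.0 = 509.1 N·m.
For a solid shaft τ_max = 16T/(πd³), so d = (16T/(π τ_allow))^(1/3) = (16·509.1/(π·1.01×10^8))^(1/3) = 0.02950 m.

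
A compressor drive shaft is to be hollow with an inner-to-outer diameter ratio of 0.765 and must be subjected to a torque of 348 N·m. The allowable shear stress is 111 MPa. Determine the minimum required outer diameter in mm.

29.0 mm

For a hollow shaft with d_i/d_o = 0.765: τ_max = 16T/(π d_o³ (1−k⁴)), so d_o = [16T/(π τ_allow (1−k⁴))]^(1/3) = [16·348.0/(π·1.11×10^8·0.6575)]^(1/3) = 0.02896 m.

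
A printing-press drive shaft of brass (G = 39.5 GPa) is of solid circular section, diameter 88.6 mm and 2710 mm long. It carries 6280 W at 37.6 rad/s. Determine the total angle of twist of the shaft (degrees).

0.109°

ω = 37.6 rad/s, so T = P/ω = 6280 / 37.60 = 167.0 N·m.
J = πd⁴/32 = π(0.0886)⁴/32 = 6.050×10^-6 m⁴.
θ = T·L/(G·J) = 167.0 × 2.71 / (39.5×10⁹ × 6.050×10^-6) = 1.894×10^-3 rad.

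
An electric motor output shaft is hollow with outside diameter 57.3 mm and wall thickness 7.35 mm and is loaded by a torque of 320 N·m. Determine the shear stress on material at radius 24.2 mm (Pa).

1.05e7 Pa

J = π(d_o⁴ − d_i⁴)/32 = π(0.0573⁴ − 0.0426⁴)/32 = 7.350×10^-7 m⁴.
Shear stress varies linearly with radius: τ = T·r/J = 320.0 × 0.0242 / 7.350×10^-7 = 1.054×10^7 Pa.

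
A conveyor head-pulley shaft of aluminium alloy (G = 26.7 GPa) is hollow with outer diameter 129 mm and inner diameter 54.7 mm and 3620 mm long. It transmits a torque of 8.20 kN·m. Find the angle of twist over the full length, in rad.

J = π(d_o⁴ − d_i⁴)/32 = π(0.129⁴ − 0.0547⁴)/32 = 2.631×10^-5 m⁴.
θ = T·L/(G·J) = 8200 × 3.62 / (26.7×10⁹ × 2.631×10^-5) = 0.04226 rad.

0.0423 rad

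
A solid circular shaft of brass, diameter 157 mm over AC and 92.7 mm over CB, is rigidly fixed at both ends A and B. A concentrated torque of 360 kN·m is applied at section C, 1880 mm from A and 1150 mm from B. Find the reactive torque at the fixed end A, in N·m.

Compatibility: T_A·a/J_AC = T_B·b/J_CB with T_A + T_B = T₀.
J_AC = 5.96×10^-5 m⁴, J_CB = 7.25×10^-6 m⁴, so T_A = T₀·(J_AC/a)/((J_AC/a)+(J_CB/b)) = 300300 N·m, T_B = 59670 N·m.

300000 N·m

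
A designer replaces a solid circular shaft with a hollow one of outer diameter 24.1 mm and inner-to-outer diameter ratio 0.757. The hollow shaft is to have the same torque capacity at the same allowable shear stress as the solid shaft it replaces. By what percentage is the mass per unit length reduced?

44.3 %

Equal τ_max and T ⇒ the solid shaft needs d_s³ = d_o³(1−k⁴), so d_s = 24.1·(1−0.757⁴)^(1/3) = 21.11 mm.
Area ratio A_h/A_s = d_o²(1−k²)/d_s² = (1−k²)/(1−k⁴)^(2/3) = 0.5567.
Mass saving = 1 − 0.5567 = 44.3 %.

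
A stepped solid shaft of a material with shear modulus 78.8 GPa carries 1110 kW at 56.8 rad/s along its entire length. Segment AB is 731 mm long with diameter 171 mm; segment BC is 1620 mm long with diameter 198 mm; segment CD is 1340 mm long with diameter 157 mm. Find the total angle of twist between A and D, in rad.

ω = 56.8 rad/s, so T = P/ω = 1110×10³ / 56.80 = 19540 N·m.
J_AB = π(0.171)⁴/32 = 8.39×10^-5 m⁴; J_BC = π(0.198)⁴/32 = 1.51×10^-4 m⁴; J_CD = π(0.157)⁴/32 = 5.96×10^-5 m⁴.
θ = (T/G)·Σ L_i/J_i = (19540/78.8×10⁹)·(0.731/8.39×10^-5 + 1.62/1.51×10^-4 + 1.34/5.96×10^-5) = 0.01039 rad.

0.0104 rad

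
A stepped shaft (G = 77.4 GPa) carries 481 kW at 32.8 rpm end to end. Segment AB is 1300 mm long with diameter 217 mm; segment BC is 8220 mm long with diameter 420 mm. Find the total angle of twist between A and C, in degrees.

ω = 2π·32.8/60 = 3.435 rad/s, so T = P/ω = 481×10³ / 3.435 = 140000 N·m.
J_AB = π(0.217)⁴/32 = 2.18×10^-4 m⁴; J_BC = π(0.420)⁴/32 = 3.05×10^-3 m⁴.
θ = (T/G)·Σ L_i/J_i = (140000/77.4×10⁹)·(1.30/2.18×10^-4 + 8.22/3.05×10^-3) = 0.01567 rad.

0.898°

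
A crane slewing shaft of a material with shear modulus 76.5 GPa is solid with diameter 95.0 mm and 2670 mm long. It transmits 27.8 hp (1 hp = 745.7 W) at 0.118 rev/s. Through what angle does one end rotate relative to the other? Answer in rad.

ω = 2π·0.118 = 0.7414 rad/s, so T = P/ω = 27.8×745.7 / 0.7414 = 27960 N·m.
J = πd⁴/32 = π(0.0950)⁴/32 = 7.996×10^-6 m⁴.
θ = T·L/(G·J) = 27960 × 2.67 / (76.5×10⁹ × 7.996×10^-6) = 0.1220 rad.

0.122 rad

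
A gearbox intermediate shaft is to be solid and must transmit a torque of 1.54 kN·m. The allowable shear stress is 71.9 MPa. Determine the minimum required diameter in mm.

For a solid shaft τ_max = 16T/(πd³), so d = (16T/(π τ_allow))^(1/3) = (16·1540/(π·7.19×10^7))^(1/3) = 0.04778 m.

47.8 mm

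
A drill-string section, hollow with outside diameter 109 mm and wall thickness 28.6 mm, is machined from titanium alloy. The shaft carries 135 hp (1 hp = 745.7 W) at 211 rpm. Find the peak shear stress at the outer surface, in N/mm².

ω = 2π·211/60 = 22.10 rad/s, so T = P/ω = 135×745.7 / 22.10 = 4556 N·m.
J = π(d_o⁴ − d_i⁴)/32 = π(0.109⁴ − 0.0518⁴)/32 = 1.315×10^-5 m⁴.
τ_max = T·r/J = 4556 × 0.0545 / 1.315×10^-5 = 1.888×10^7 Pa.

18.9 N/mm²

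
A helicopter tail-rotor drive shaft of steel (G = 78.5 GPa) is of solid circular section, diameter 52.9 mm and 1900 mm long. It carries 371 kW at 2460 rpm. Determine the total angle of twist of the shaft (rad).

0.0453 rad

ω = 2π·2460/60 = 257.6 rad/s, so T = P/ω = 371×10³ / 257.6 = 1440 N·m.
J = πd⁴/32 = π(0.0529)⁴/32 = 7.688×10^-7 m⁴.
θ = T·L/(G·J) = 1440 × 1.90 / (78.5×10⁹ × 7.688×10^-7) = 0.04534 rad.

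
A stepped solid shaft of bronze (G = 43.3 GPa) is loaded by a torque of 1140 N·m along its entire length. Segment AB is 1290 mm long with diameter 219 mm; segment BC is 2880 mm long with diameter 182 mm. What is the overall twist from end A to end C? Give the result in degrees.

J_AB = π(0.219)⁴/32 = 2.26×10^-4 m⁴; J_BC = π(0.182)⁴/32 = 1.08×10^-4 m⁴.
θ = (T/G)·Σ L_i/J_i = (1140/43.3×10⁹)·(1.29/2.26×10^-4 + 2.88/1.08×10^-4) = 8.543×10^-4 rad.

0.0489°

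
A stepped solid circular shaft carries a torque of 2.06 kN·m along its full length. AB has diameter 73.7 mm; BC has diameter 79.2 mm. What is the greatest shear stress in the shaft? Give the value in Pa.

Under the same torque, τ_max = 16T/(πd³) is largest where d is smallest — segment AB (d = 73.7 mm).
τ_max = 16·2060/(π·(0.0737)³) = 2.621×10^7 Pa.

2.62e7 Pa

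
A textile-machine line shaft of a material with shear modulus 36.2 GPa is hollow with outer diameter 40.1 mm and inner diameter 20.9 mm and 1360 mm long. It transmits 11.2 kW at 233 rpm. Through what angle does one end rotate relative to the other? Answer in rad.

0.0733 rad

ω = 2π·233/60 = 24.40 rad/s, so T = P/ω = 11.2×10³ / 24.40 = 459.0 N·m.
J = π(d_o⁴ − d_i⁴)/32 = π(0.0401⁴ − 0.0209⁴)/32 = 2.351×10^-7 m⁴.
θ = T·L/(G·J) = 459.0 × 1.36 / (36.2×10⁹ × 2.351×10^-7) = 0.07335 rad.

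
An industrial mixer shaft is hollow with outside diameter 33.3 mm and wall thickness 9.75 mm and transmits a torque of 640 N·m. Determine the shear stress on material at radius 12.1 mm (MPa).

66.1 MPa

J = π(d_o⁴ − d_i⁴)/32 = π(0.0333⁴ − 0.0138⁴)/32 = 1.172×10^-7 m⁴.
Shear stress varies linearly with radius: τ = T·r/J = 640.0 × 0.0121 / 1.172×10^-7 = 6.610×10^7 Pa.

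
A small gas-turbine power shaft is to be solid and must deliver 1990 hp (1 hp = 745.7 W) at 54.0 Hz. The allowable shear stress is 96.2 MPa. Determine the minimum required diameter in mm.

ω = 2π·54.0 = 339.3 rad/s, so T = P/ω = 1990×745.7 / 339.3 = 4374 N·m.
For a solid shaft τ_max = 16T/(πd³), so d = (16T/(π τ_allow))^(1/3) = (16·4374/(π·9.62×10^7))^(1/3) = 0.06141 m.

61.4 mm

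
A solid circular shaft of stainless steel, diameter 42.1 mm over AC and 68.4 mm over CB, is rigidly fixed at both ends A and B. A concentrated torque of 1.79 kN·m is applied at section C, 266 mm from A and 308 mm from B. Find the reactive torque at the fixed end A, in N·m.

Compatibility: T_A·a/J_AC = T_B·b/J_CB with T_A + T_B = T₀.
J_AC = 3.08×10^-7 m⁴, J_CB = 2.15×10^-6 m⁴, so T_A = T₀·(J_AC/a)/((J_AC/a)+(J_CB/b)) = 255.1 N·m, T_B = 1535 N·m.

255 N·m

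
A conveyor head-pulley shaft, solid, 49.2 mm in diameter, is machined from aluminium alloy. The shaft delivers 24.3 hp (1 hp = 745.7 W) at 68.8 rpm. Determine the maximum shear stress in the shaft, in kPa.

108000 kPa

ω = 2π·68.8/60 = 7.205 rad/s, so T = P/ω = 24.3×745.7 / 7.205 = 2515 N·m.
J = πd⁴/32 = π(0.0492)⁴/32 = 5.753×10^-7 m⁴.
τ_max = T·r/J = 2515 × 0.0246 / 5.753×10^-7 = 1.076×10^8 Pa.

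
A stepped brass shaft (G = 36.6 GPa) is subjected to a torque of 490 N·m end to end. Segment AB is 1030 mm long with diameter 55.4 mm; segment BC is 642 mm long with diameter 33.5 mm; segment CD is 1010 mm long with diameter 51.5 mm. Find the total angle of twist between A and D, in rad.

J_AB = π(0.0554)⁴/32 = 9.25×10^-7 m⁴; J_BC = π(0.0335)⁴/32 = 1.24×10^-7 m⁴; J_CD = π(0.0515)⁴/32 = 6.91×10^-7 m⁴.
θ = (T/G)·Σ L_i/J_i = (490.0/36.6×10⁹)·(1.03/9.25×10^-7 + 0.642/1.24×10^-7 + 1.01/6.91×10^-7) = 0.1040 rad.

0.104 rad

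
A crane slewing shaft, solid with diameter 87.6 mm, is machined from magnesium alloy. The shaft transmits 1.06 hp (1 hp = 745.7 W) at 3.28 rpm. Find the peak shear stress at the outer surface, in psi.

ω = 2π·3.28/60 = 0.3435 rad/s, so T = P/ω = 1.06×745.7 / 0.3435 = 2301 N·m.
J = πd⁴/32 = π(0.0876)⁴/32 = 5.781×10^-6 m⁴.
τ_max = T·r/J = 2301 × 0.0438 / 5.781×10^-6 = 1.744×10^7 Pa.

2530 psi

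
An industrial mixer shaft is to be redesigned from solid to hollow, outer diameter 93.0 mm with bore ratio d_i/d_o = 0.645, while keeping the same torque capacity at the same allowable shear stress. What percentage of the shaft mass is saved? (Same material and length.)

33.7 %

Equal τ_max and T ⇒ the solid shaft needs d_s³ = d_o³(1−k⁴), so d_s = 93.0·(1−0.645⁴)^(1/3) = 87.29 mm.
Area ratio A_h/A_s = d_o²(1−k²)/d_s² = (1−k²)/(1−k⁴)^(2/3) = 0.6629.
Mass saving = 1 − 0.6629 = 33.7 %.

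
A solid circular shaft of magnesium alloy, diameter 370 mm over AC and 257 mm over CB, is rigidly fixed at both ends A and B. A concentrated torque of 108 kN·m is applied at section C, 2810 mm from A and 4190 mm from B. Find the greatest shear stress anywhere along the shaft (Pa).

Compatibility: T_A·a/J_AC = T_B·b/J_CB with T_A + T_B = T₀.
J_AC = 1.84×10^-3 m⁴, J_CB = 4.28×10^-4 m⁴, so T_A = T₀·(J_AC/a)/((J_AC/a)+(J_CB/b)) = 93420 N·m, T_B = 14580 N·m.
τ in each portion: τ_AC = 9.39×10^6 Pa, τ_CB = 4.38×10^6 Pa; maximum is in AC.
τ_max = T_AC·r/J = 93420·0.185/1.84×10^-3 = 9.393×10^6 Pa.

9.39e6 Pa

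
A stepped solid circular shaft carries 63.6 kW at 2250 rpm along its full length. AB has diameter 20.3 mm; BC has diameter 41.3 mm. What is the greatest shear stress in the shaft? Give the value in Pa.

ω = 2π·2250/60 = 235.6 rad/s, so T = P/ω = 63.6×10³ / 235.6 = 269.9 N·m.
Under the same torque, τ_max = 16T/(πd³) is largest where d is smallest — segment AB (d = 20.3 mm).
τ_max = 16·269.9/(π·(0.0203)³) = 1.643×10^8 Pa.

1.64e8 Pa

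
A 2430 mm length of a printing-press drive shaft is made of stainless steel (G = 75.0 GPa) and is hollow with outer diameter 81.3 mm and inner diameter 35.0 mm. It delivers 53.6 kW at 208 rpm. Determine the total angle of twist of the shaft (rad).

ω = 2π·208/60 = 21.78 rad/s, so T = P/ω = 53.6×10³ / 21.78 = 2461 N·m.
J = π(d_o⁴ − d_i⁴)/32 = π(0.0813⁴ − 0.0350⁴)/32 = 4.142×10^-6 m⁴.
θ = T·L/(G·J) = 2461 × 2.43 / (75.0×10⁹ × 4.142×10^-6) = 0.01925 rad.

0.0193 rad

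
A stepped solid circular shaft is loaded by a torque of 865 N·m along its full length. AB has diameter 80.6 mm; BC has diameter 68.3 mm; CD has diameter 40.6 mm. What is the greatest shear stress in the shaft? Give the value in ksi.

9.55 ksi

Under the same torque, τ_max = 16T/(πd³) is largest where d is smallest — segment CD (d = 40.6 mm).
τ_max = 16·865.0/(π·(0.0406)³) = 6.583×10^7 Pa.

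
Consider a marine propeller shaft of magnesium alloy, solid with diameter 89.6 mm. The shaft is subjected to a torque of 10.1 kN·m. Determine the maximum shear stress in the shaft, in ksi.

10.4 ksi

J = πd⁴/32 = π(0.0896)⁴/32 = 6.327×10^-6 m⁴.
τ_max = T·r/J = 10100 × 0.0448 / 6.327×10^-6 = 7.151×10^7 Pa.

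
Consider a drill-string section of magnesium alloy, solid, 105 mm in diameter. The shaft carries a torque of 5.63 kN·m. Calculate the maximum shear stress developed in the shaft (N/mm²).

24.8 N/mm²

J = πd⁴/32 = π(0.105)⁴/32 = 1.193×10^-5 m⁴.
τ_max = T·r/J = 5630 × 0.0525 / 1.193×10^-5 = 2.477×10^7 Pa.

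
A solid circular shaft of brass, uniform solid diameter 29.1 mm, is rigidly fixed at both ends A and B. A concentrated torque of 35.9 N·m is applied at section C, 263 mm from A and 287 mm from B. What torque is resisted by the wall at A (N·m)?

With uniform GJ and both ends fixed, compatibility θ_AC = θ_CB gives T_A·a = T_B·b, together with T_A + T_B = T₀.
T_A = T₀·b/(a+b) = 35.90·287/550.0 = 18.73 N·m; T_B = 17.17 N·m.

18.7 N·m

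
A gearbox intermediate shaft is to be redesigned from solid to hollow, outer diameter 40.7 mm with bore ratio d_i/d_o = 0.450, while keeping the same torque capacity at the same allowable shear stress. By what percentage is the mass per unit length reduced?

Equal τ_max and T ⇒ the solid shaft needs d_s³ = d_o³(1−k⁴), so d_s = 40.7·(1−0.450⁴)^(1/3) = 40.14 mm.
Area ratio A_h/A_s = d_o²(1−k²)/d_s² = (1−k²)/(1−k⁴)^(2/3) = 0.8201.
Mass saving = 1 − 0.8201 = 18.0 %.

18.0 %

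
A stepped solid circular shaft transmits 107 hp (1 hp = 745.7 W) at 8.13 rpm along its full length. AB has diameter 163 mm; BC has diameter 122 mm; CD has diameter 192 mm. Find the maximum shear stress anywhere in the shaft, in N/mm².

263 N/mm²

ω = 2π·8.13/60 = 0.8514 rad/s, so T = P/ω = 107×745.7 / 0.8514 = 93720 N·m.
Under the same torque, τ_max = 16T/(πd³) is largest where d is smallest — segment BC (d = 122 mm).
τ_max = 16·93720/(π·(0.122)³) = 2.629×10^8 Pa.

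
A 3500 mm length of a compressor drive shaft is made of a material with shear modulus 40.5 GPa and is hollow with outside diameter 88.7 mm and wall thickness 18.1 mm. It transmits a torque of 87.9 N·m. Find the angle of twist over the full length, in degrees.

J = π(d_o⁴ − d_i⁴)/32 = π(0.0887⁴ − 0.0525⁴)/32 = 5.331×10^-6 m⁴.
θ = T·L/(G·J) = 87.90 × 3.50 / (40.5×10⁹ × 5.331×10^-6) = 1.425×10^-3 rad.

0.0816°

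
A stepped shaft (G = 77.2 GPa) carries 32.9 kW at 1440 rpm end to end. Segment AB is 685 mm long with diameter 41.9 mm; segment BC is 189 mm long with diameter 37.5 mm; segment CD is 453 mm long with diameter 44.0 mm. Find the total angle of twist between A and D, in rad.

0.0126 rad

ω = 2π·1440/60 = 150.8 rad/s, so T = P/ω = 32.9×10³ / 150.8 = 218.2 N·m.
J_AB = π(0.0419)⁴/32 = 3.03×10^-7 m⁴; J_BC = π(0.0375)⁴/32 = 1.94×10^-7 m⁴; J_CD = π(0.0440)⁴/32 = 3.68×10^-7 m⁴.
θ = (T/G)·Σ L_i/J_i = (218.2/77.2×10⁹)·(0.685/3.03×10^-7 + 0.189/1.94×10^-7 + 0.453/3.68×10^-7) = 0.01263 rad.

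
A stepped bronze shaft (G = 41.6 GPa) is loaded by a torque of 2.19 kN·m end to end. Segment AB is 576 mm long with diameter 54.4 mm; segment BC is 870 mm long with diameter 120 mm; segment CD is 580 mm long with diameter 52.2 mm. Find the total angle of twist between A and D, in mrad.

J_AB = π(0.0544)⁴/32 = 8.60×10^-7 m⁴; J_BC = π(0.120)⁴/32 = 2.04×10^-5 m⁴; J_CD = π(0.0522)⁴/32 = 7.29×10^-7 m⁴.
θ = (T/G)·Σ L_i/J_i = (2190/41.6×10⁹)·(0.576/8.60×10^-7 + 0.870/2.04×10^-5 + 0.580/7.29×10^-7) = 0.07941 rad.

79.4 mrad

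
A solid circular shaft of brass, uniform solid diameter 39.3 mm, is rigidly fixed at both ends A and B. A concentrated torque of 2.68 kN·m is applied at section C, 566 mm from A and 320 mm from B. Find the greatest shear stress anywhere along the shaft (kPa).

With uniform GJ and both ends fixed, compatibility θ_AC = θ_CB gives T_A·a = T_B·b, together with T_A + T_B = T₀.
T_A = T₀·b/(a+b) = 2680·320/886.0 = 967.9 N·m; T_B = 1712 N·m.
τ in each portion: τ_AC = 8.12×10^7 Pa, τ_CB = 1.44×10^8 Pa; maximum is in CB.
τ_max = T_CB·r/J = 1712·0.0196/2.34×10^-7 = 1.437×10^8 Pa.

144000 kPa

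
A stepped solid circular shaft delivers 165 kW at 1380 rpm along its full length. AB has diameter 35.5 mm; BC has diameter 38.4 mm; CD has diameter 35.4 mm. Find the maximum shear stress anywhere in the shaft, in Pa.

ω = 2π·1380/60 = 144.5 rad/s, so T = P/ω = 165×10³ / 144.5 = 1142 N·m.
Under the same torque, τ_max = 16T/(πd³) is largest where d is smallest — segment CD (d = 35.4 mm).
τ_max = 16·1142/(π·(0.0354)³) = 1.311×10^8 Pa.

1.31e8 Pa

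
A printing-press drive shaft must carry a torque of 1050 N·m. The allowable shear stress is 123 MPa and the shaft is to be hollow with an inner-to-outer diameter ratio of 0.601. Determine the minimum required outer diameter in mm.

For a hollow shaft with d_i/d_o = 0.601: τ_max = 16T/(π d_o³ (1−k⁴)), so d_o = [16T/(π τ_allow (1−k⁴))]^(1/3) = [16·1050/(π·1.23×10^8·0.8695)]^(1/3) = 0.03684 m.

36.8 mm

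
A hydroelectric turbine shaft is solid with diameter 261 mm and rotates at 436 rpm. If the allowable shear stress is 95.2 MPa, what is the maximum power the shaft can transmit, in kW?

15200 kW

J = πd⁴/32 = π(0.261)⁴/32 = 4.556×10^-4 m⁴.
T_max = τ_allow·J/r = 9.52×10^7 × 4.556×10^-4 / 0.131 = 332300 N·m.
ω = 2π·436/60 = 45.66 rad/s, so P_max = T_max·ω = 1.517×10^7 W.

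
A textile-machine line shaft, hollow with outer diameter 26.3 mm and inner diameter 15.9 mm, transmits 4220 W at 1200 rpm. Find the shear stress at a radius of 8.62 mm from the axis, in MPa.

7.11 MPa

ω = 2π·1200/60 = 125.7 rad/s, so T = P/ω = 4220 / 125.7 = 33.58 N·m.
J = π(d_o⁴ − d_i⁴)/32 = π(0.0263⁴ − 0.0159⁴)/32 = 4.070×10^-8 m⁴.
Shear stress varies linearly with radius: τ = T·r/J = 33.58 × 0.00862 / 4.070×10^-8 = 7.113×10^6 Pa.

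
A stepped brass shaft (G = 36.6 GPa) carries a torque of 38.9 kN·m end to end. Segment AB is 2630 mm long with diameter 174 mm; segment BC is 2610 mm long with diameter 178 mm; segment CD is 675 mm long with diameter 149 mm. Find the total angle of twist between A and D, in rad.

J_AB = π(0.174)⁴/32 = 9.00×10^-5 m⁴; J_BC = π(0.178)⁴/32 = 9.86×10^-5 m⁴; J_CD = π(0.149)⁴/32 = 4.84×10^-5 m⁴.
θ = (T/G)·Σ L_i/J_i = (38900/36.6×10⁹)·(2.63/9.00×10^-5 + 2.61/9.86×10^-5 + 0.675/4.84×10^-5) = 0.07403 rad.

0.0740 rad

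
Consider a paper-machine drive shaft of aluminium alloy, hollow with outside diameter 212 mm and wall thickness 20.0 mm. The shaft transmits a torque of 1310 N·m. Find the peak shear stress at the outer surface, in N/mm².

J = π(d_o⁴ − d_i⁴)/32 = π(0.212⁴ − 0.172⁴)/32 = 1.124×10^-4 m⁴.
τ_max = T·r/J = 1310 × 0.106 / 1.124×10^-4 = 1.236×10^6 Pa.

1.24 N/mm²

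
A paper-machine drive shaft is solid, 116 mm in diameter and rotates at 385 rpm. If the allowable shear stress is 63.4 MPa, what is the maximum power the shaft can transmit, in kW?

783 kW

J = πd⁴/32 = π(0.116)⁴/32 = 1.778×10^-5 m⁴.
T_max = τ_allow·J/r = 6.34×10^7 × 1.778×10^-5 / 0.0580 = 19430 N·m.
ω = 2π·385/60 = 40.32 rad/s, so P_max = T_max·ω = 7.834×10^5 W.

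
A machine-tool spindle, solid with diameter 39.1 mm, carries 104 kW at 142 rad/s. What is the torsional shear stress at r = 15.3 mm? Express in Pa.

ω = 142 rad/s, so T = P/ω = 104×10³ / 142.0 = 732.4 N·m.
J = πd⁴/32 = π(0.0391)⁴/32 = 2.295×10^-7 m⁴.
Shear stress varies linearly with radius: τ = T·r/J = 732.4 × 0.0153 / 2.295×10^-7 = 4.883×10^7 Pa.

4.88e7 Pa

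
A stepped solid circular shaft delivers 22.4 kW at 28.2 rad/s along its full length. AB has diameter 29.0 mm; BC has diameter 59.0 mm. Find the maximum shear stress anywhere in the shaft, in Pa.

1.66e8 Pa

ω = 28.2 rad/s, so T = P/ω = 22.4×10³ / 28.20 = 794.3 N·m.
Under the same torque, τ_max = 16T/(πd³) is largest where d is smallest — segment AB (d = 29.0 mm).
τ_max = 16·794.3/(π·(0.0290)³) = 1.659×10^8 Pa.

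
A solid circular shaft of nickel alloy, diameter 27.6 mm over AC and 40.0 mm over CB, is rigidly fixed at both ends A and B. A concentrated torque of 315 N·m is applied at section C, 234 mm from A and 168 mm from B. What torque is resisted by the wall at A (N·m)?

Compatibility: T_A·a/J_AC = T_B·b/J_CB with T_A + T_B = T₀.
J_AC = 5.70×10^-8 m⁴, J_CB = 2.51×10^-7 m⁴, so T_A = T₀·(J_AC/a)/((J_AC/a)+(J_CB/b)) = 44.09 N·m, T_B = 270.9 N·m.

44.1 N·m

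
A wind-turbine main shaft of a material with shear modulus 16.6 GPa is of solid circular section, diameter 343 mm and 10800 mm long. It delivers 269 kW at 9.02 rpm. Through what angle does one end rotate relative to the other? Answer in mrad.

ω = 2π·9.02/60 = 0.9446 rad/s, so T = P/ω = 269×10³ / 0.9446 = 284800 N·m.
J = πd⁴/32 = π(0.343)⁴/32 = 1.359×10^-3 m⁴.
θ = T·L/(G·J) = 284800 × 10.8 / (16.6×10⁹ × 1.359×10^-3) = 0.1364 rad.

136 mrad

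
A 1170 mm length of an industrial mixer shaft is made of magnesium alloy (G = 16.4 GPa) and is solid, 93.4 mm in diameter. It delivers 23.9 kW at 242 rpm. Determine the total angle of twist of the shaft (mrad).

ω = 2π·242/60 = 25.34 rad/s, so T = P/ω = 23.9×10³ / 25.34 = 943.1 N·m.
J = πd⁴/32 = π(0.0934)⁴/32 = 7.471×10^-6 m⁴.
θ = T·L/(G·J) = 943.1 × 1.17 / (16.4×10⁹ × 7.471×10^-6) = 9.006×10^-3 rad.

9.01 mrad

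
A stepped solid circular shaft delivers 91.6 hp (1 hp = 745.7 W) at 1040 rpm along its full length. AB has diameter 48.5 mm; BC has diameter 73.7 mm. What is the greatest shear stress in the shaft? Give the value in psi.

4060 psi

ω = 2π·1040/60 = 108.9 rad/s, so T = P/ω = 91.6×745.7 / 108.9 = 627.2 N·m.
Under the same torque, τ_max = 16T/(πd³) is largest where d is smallest — segment AB (d = 48.5 mm).
τ_max = 16·627.2/(π·(0.0485)³) = 2.800×10^7 Pa.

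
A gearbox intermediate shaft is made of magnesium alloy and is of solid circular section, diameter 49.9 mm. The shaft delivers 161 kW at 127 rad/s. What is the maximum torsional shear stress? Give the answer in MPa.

52.0 MPa

ω = 127 rad/s, so T = P/ω = 161×10³ / 127.0 = 1268 N·m.
J = πd⁴/32 = π(0.0499)⁴/32 = 6.087×10^-7 m⁴.
τ_max = T·r/J = 1268 × 0.0249 / 6.087×10^-7 = 5.196×10^7 Pa.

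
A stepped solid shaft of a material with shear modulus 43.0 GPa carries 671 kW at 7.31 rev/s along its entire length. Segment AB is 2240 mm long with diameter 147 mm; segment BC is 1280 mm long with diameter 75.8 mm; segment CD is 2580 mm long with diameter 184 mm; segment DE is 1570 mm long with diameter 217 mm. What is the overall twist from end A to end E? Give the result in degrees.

9.23°

ω = 2π·7.31 = 45.93 rad/s, so T = P/ω = 671×10³ / 45.93 = 14610 N·m.
J_AB = π(0.147)⁴/32 = 4.58×10^-5 m⁴; J_BC = π(0.0758)⁴/32 = 3.24×10^-6 m⁴; J_CD = π(0.184)⁴/32 = 1.13×10^-4 m⁴; J_DE = π(0.217)⁴/32 = 2.18×10^-4 m⁴.
θ = (T/G)·Σ L_i/J_i = (14610/43.0×10⁹)·(2.24/4.58×10^-5 + 1.28/3.24×10^-6 + 2.58/1.13×10^-4 + 1.57/2.18×10^-4) = 0.1610 rad.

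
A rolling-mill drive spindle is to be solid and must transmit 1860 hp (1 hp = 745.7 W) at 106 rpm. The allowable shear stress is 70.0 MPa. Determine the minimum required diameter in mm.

ω = 2π·106/60 = 11.10 rad/s, so T = P/ω = 1860×745.7 / 11.10 = 125000 N·m.
For a solid shaft τ_max = 16T/(πd³), so d = (16T/(π τ_allow))^(1/3) = (16·125000/(π·7.00×10^7))^(1/3) = 0.2087 m.

209 mm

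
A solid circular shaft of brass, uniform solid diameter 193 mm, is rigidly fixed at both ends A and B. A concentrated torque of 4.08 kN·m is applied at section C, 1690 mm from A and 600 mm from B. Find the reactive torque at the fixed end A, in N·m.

With uniform GJ and both ends fixed, compatibility θ_AC = θ_CB gives T_A·a = T_B·b, together with T_A + T_B = T₀.
T_A = T₀·b/(a+b) = 4080·600/2290 = 1069 N·m; T_B = 3011 N·m.

1070 N·m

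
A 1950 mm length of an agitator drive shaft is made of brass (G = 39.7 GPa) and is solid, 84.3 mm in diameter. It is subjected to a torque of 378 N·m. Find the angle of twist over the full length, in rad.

J = πd⁴/32 = π(0.0843)⁴/32 = 4.958×10^-6 m⁴.
θ = T·L/(G·J) = 378.0 × 1.95 / (39.7×10⁹ × 4.958×10^-6) = 3.745×10^-3 rad.

0.00374 rad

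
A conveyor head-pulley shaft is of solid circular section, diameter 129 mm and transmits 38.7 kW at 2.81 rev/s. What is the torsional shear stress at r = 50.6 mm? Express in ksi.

ω = 2π·2.81 = 17.66 rad/s, so T = P/ω = 38.7×10³ / 17.66 = 2192 N·m.
J = πd⁴/32 = π(0.129)⁴/32 = 2.719×10^-5 m⁴.
Shear stress varies linearly with radius: τ = T·r/J = 2192 × 0.0506 / 2.719×10^-5 = 4.080×10^6 Pa.

0.592 ksi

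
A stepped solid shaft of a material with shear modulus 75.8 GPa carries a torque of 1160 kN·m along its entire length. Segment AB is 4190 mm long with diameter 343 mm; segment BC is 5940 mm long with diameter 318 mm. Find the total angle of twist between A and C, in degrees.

J_AB = π(0.343)⁴/32 = 1.36×10^-3 m⁴; J_BC = π(0.318)⁴/32 = 1.00×10^-3 m⁴.
θ = (T/G)·Σ L_i/J_i = (1.160e6/75.8×10⁹)·(4.19/1.36×10^-3 + 5.94/1.00×10^-3) = 0.1377 rad.

7.89°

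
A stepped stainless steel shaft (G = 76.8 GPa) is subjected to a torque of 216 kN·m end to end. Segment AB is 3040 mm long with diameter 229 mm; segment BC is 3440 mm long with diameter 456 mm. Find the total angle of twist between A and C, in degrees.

1.95°

J_AB = π(0.229)⁴/32 = 2.70×10^-4 m⁴; J_BC = π(0.456)⁴/32 = 4.24×10^-3 m⁴.
θ = (T/G)·Σ L_i/J_i = (216000/76.8×10⁹)·(3.04/2.70×10^-4 + 3.44/4.24×10^-3) = 0.03395 rad.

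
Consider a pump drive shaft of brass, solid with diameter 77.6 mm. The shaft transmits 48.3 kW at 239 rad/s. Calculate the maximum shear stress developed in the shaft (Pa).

2.20e6 Pa

ω = 239 rad/s, so T = P/ω = 48.3×10³ / 239.0 = 202.1 N·m.
J = πd⁴/32 = π(0.0776)⁴/32 = 3.560×10^-6 m⁴.
τ_max = T·r/J = 202.1 × 0.0388 / 3.560×10^-6 = 2.203×10^6 Pa.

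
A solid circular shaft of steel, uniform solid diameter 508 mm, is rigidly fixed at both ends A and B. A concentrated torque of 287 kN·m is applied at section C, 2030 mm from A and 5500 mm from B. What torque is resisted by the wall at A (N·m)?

With uniform GJ and both ends fixed, compatibility θ_AC = θ_CB gives T_A·a = T_B·b, together with T_A + T_B = T₀.
T_A = T₀·b/(a+b) = 287000·5500/7530 = 209600 N·m; T_B = 77370 N·m.

210000 N·m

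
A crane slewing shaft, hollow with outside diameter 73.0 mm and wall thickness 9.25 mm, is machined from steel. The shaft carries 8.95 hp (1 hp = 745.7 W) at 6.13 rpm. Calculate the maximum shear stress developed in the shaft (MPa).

ω = 2π·6.13/60 = 0.6419 rad/s, so T = P/ω = 8.95×745.7 / 0.6419 = 10400 N·m.
J = π(d_o⁴ − d_i⁴)/32 = π(0.0730⁴ − 0.0545⁴)/32 = 1.922×10^-6 m⁴.
τ_max = T·r/J = 10400 × 0.0365 / 1.922×10^-6 = 1.975×10^8 Pa.

197 MPa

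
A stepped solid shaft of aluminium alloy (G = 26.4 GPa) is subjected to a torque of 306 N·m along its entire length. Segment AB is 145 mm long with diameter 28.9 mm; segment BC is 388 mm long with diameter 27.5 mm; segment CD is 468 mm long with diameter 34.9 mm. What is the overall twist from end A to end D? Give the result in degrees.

8.13°

J_AB = π(0.0289)⁴/32 = 6.85×10^-8 m⁴; J_BC = π(0.0275)⁴/32 = 5.61×10^-8 m⁴; J_CD = π(0.0349)⁴/32 = 1.46×10^-7 m⁴.
θ = (T/G)·Σ L_i/J_i = (306.0/26.4×10⁹)·(0.145/6.85×10^-8 + 0.388/5.61×10^-8 + 0.468/1.46×10^-7) = 0.1419 rad.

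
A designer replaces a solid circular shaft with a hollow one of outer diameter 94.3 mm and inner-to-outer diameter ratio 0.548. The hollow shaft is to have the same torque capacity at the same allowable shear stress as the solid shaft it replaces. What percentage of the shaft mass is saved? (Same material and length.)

Equal τ_max and T ⇒ the solid shaft needs d_s³ = d_o³(1−k⁴), so d_s = 94.3·(1−0.548⁴)^(1/3) = 91.38 mm.
Area ratio A_h/A_s = d_o²(1−k²)/d_s² = (1−k²)/(1−k⁴)^(2/3) = 0.7452.
Mass saving = 1 − 0.7452 = 25.5 %.

25.5 %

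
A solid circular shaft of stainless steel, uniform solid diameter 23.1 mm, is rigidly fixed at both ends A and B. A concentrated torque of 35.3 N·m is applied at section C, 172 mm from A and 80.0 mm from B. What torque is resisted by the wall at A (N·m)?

11.2 N·m

With uniform GJ and both ends fixed, compatibility θ_AC = θ_CB gives T_A·a = T_B·b, together with T_A + T_B = T₀.
T_A = T₀·b/(a+b) = 35.30·80.0/252.0 = 11.21 N·m; T_B = 24.09 N·m.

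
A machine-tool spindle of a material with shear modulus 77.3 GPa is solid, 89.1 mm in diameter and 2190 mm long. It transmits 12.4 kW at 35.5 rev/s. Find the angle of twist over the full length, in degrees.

ω = 2π·35.5 = 223.1 rad/s, so T = P/ω = 12.4×10³ / 223.1 = 55.59 N·m.
J = πd⁴/32 = π(0.0891)⁴/32 = 6.187×10^-6 m⁴.
θ = T·L/(G·J) = 55.59 × 2.19 / (77.3×10⁹ × 6.187×10^-6) = 2.545×10^-4 rad.

0.0146°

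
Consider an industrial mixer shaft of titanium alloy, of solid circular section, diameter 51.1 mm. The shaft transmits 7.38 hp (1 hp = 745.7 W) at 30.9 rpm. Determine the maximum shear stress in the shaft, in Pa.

ω = 2π·30.9/60 = 3.236 rad/s, so T = P/ω = 7.38×745.7 / 3.236 = 1701 N·m.
J = πd⁴/32 = π(0.0511)⁴/32 = 6.694×10^-7 m⁴.
τ_max = T·r/J = 1701 × 0.0255 / 6.694×10^-7 = 6.491×10^7 Pa.

6.49e7 Pa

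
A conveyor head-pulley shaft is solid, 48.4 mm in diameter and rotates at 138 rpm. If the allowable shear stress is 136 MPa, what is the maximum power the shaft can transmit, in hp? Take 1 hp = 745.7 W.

J = πd⁴/32 = π(0.0484)⁴/32 = 5.387×10^-7 m⁴.
T_max = τ_allow·J/r = 1.36×10^8 × 5.387×10^-7 / 0.0242 = 3028 N·m.
ω = 2π·138/60 = 14.45 rad/s, so P_max = T_max·ω = 4.375×10^4 W.

58.7 hp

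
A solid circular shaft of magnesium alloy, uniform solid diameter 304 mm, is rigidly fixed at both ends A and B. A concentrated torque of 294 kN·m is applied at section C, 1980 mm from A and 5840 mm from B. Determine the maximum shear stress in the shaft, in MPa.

39.8 MPa

With uniform GJ and both ends fixed, compatibility θ_AC = θ_CB gives T_A·a = T_B·b, together with T_A + T_B = T₀.
T_A = T₀·b/(a+b) = 294000·5840/7820 = 219600 N·m; T_B = 74440 N·m.
τ in each portion: τ_AC = 3.98×10^7 Pa, τ_CB = 1.35×10^7 Pa; maximum is in AC.
τ_max = T_AC·r/J = 219600·0.152/8.38×10^-4 = 3.980×10^7 Pa.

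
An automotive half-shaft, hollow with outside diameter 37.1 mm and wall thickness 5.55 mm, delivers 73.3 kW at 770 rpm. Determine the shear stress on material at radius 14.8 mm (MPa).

ω = 2π·770/60 = 80.63 rad/s, so T = P/ω = 73.3×10³ / 80.63 = 909.0 N·m.
J = π(d_o⁴ − d_i⁴)/32 = π(0.0371⁴ − 0.0260⁴)/32 = 1.411×10^-7 m⁴.
Shear stress varies linearly with radius: τ = T·r/J = 909.0 × 0.0148 / 1.411×10^-7 = 9.533×10^7 Pa.

95.3 MPa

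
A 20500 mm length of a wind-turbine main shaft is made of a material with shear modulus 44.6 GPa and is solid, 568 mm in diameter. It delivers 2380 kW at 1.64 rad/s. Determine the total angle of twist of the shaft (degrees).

ω = 1.64 rad/s, so T = P/ω = 2380×10³ / 1.640 = 1.451e6 N·m.
J = πd⁴/32 = π(0.568)⁴/32 = 0.01022 m⁴.
θ = T·L/(G·J) = 1.451e6 × 20.5 / (44.6×10⁹ × 0.01022) = 0.06528 rad.

3.74°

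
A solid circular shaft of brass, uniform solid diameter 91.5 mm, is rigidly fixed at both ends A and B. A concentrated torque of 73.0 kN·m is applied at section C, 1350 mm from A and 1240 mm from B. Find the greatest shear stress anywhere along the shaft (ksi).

36.7 ksi

With uniform GJ and both ends fixed, compatibility θ_AC = θ_CB gives T_A·a = T_B·b, together with T_A + T_B = T₀.
T_A = T₀·b/(a+b) = 73000·1240/2590 = 34950 N·m; T_B = 38050 N·m.
τ in each portion: τ_AC = 2.32×10^8 Pa, τ_CB = 2.53×10^8 Pa; maximum is in CB.
τ_max = T_CB·r/J = 38050·0.0457/6.88×10^-6 = 2.530×10^8 Pa.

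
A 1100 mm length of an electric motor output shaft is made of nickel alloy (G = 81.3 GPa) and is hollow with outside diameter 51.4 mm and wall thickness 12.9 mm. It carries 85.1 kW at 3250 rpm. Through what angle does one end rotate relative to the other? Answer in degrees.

ω = 2π·3250/60 = 340.3 rad/s, so T = P/ω = 85.1×10³ / 340.3 = 250.0 N·m.
J = π(d_o⁴ − d_i⁴)/32 = π(0.0514⁴ − 0.0256⁴)/32 = 6.431×10^-7 m⁴.
θ = T·L/(G·J) = 250.0 × 1.10 / (81.3×10⁹ × 6.431×10^-7) = 5.261×10^-3 rad.

0.301°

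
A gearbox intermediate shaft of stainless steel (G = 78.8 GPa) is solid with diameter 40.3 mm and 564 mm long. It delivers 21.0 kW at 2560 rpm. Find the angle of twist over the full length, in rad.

ω = 2π·2560/60 = 268.1 rad/s, so T = P/ω = 21.0×10³ / 268.1 = 78.33 N·m.
J = πd⁴/32 = π(0.0403)⁴/32 = 2.590×10^-7 m⁴.
θ = T·L/(G·J) = 78.33 × 0.564 / (78.8×10⁹ × 2.590×10^-7) = 2.165×10^-3 rad.

0.00217 rad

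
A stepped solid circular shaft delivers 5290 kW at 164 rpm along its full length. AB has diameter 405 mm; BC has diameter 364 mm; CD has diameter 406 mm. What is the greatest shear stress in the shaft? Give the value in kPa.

32500 kPa

ω = 2π·164/60 = 17.17 rad/s, so T = P/ω = 5290×10³ / 17.17 = 308000 N·m.
Under the same torque, τ_max = 16T/(πd³) is largest where d is smallest — segment BC (d = 364 mm).
τ_max = 16·308000/(π·(0.364)³) = 3.253×10^7 Pa.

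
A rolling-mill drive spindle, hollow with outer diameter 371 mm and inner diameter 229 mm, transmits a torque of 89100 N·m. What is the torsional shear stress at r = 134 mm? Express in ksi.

J = π(d_o⁴ − d_i⁴)/32 = π(0.371⁴ − 0.229⁴)/32 = 1.590×10^-3 m⁴.
Shear stress varies linearly with radius: τ = T·r/J = 89100 × 0.134 / 1.590×10^-3 = 7.509×10^6 Pa.

1.09 ksi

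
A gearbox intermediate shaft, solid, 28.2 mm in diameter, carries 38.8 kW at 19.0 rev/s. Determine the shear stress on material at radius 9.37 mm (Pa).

ω = 2π·19.0 = 119.4 rad/s, so T = P/ω = 38.8×10³ / 119.4 = 325.0 N·m.
J = πd⁴/32 = π(0.0282)⁴/32 = 6.209×10^-8 m⁴.
Shear stress varies linearly with radius: τ = T·r/J = 325.0 × 0.00937 / 6.209×10^-8 = 4.905×10^7 Pa.

4.91e7 Pa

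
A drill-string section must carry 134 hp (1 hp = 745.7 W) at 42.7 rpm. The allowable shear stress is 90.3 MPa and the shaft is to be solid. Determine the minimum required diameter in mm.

ω = 2π·42.7/60 = 4.472 rad/s, so T = P/ω = 134×745.7 / 4.472 = 22350 N·m.
For a solid shaft τ_max = 16T/(πd³), so d = (16T/(π τ_allow))^(1/3) = (16·22350/(π·9.03×10^7))^(1/3) = 0.1080 m.

108 mm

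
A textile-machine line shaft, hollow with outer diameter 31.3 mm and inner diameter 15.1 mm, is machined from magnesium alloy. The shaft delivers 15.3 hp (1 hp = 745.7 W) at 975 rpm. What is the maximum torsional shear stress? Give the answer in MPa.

ω = 2π·975/60 = 102.1 rad/s, so T = P/ω = 15.3×745.7 / 102.1 = 111.7 N·m.
J = π(d_o⁴ − d_i⁴)/32 = π(0.0313⁴ − 0.0151⁴)/32 = 8.912×10^-8 m⁴.
τ_max = T·r/J = 111.7 × 0.0157 / 8.912×10^-8 = 1.962×10^7 Pa.

19.6 MPa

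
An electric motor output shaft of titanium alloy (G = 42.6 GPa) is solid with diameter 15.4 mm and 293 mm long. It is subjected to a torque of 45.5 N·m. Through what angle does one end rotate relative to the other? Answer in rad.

J = πd⁴/32 = π(0.0154)⁴/32 = 5.522×10^-9 m⁴.
θ = T·L/(G·J) = 45.50 × 0.293 / (42.6×10⁹ × 5.522×10^-9) = 0.05667 rad.

0.0567 rad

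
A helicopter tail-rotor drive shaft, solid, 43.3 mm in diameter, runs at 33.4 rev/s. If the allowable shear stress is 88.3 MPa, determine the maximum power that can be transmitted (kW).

295 kW

J = πd⁴/32 = π(0.0433)⁴/32 = 3.451×10^-7 m⁴.
T_max = τ_allow·J/r = 8.83×10^7 × 3.451×10^-7 / 0.0216 = 1408 N·m.
ω = 2π·33.4 = 209.9 rad/s, so P_max = T_max·ω = 2.954×10^5 W.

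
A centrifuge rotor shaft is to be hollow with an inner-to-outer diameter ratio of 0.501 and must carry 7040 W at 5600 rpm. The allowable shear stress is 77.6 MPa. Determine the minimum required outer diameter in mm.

ω = 2π·5600/60 = 586.4 rad/s, so T = P/ω = 7040 / 586.4 = 12.00 N·m.
For a hollow shaft with d_i/d_o = 0.501: τ_max = 16T/(π d_o³ (1−k⁴)), so d_o = [16T/(π τ_allow (1−k⁴))]^(1/3) = [16·12.00/(π·7.76×10^7·0.9370)]^(1/3) = 0.009439 m.

9.44 mm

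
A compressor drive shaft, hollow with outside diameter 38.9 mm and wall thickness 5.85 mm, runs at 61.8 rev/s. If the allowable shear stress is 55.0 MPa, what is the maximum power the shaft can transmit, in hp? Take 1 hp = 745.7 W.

252 hp

J = π(d_o⁴ − d_i⁴)/32 = π(0.0389⁴ − 0.0272⁴)/32 = 1.711×10^-7 m⁴.
T_max = τ_allow·J/r = 5.50×10^7 × 1.711×10^-7 / 0.0194 = 483.7 N·m.
ω = 2π·61.8 = 388.3 rad/s, so P_max = T_max·ω = 1.878×10^5 W.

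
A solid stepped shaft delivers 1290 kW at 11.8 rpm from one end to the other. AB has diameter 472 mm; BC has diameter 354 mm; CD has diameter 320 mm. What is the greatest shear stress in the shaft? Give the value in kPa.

162000 kPa

ω = 2π·11.8/60 = 1.236 rad/s, so T = P/ω = 1290×10³ / 1.236 = 1.044e6 N·m.
Under the same torque, τ_max = 16T/(πd³) is largest where d is smallest — segment CD (d = 320 mm).
τ_max = 16·1.044e6/(π·(0.320)³) = 1.623×10^8 Pa.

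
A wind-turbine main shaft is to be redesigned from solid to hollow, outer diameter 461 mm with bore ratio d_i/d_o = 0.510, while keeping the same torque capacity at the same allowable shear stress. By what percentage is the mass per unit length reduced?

Equal τ_max and T ⇒ the solid shaft needs d_s³ = d_o³(1−k⁴), so d_s = 461·(1−0.510⁴)^(1/3) = 450.4 mm.
Area ratio A_h/A_s = d_o²(1−k²)/d_s² = (1−k²)/(1−k⁴)^(2/3) = 0.7753.
Mass saving = 1 − 0.7753 = 22.5 %.

22.5 %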